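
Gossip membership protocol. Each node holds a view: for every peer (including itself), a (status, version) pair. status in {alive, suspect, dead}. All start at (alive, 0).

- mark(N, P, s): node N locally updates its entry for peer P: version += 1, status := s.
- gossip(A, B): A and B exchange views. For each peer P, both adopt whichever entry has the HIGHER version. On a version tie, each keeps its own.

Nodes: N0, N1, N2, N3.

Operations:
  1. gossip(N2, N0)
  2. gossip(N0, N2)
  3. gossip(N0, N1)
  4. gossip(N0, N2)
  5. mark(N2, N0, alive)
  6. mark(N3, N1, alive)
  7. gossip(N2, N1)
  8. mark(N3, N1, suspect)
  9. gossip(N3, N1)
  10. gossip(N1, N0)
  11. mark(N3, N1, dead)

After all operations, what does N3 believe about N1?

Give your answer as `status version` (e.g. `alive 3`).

Answer: dead 3

Derivation:
Op 1: gossip N2<->N0 -> N2.N0=(alive,v0) N2.N1=(alive,v0) N2.N2=(alive,v0) N2.N3=(alive,v0) | N0.N0=(alive,v0) N0.N1=(alive,v0) N0.N2=(alive,v0) N0.N3=(alive,v0)
Op 2: gossip N0<->N2 -> N0.N0=(alive,v0) N0.N1=(alive,v0) N0.N2=(alive,v0) N0.N3=(alive,v0) | N2.N0=(alive,v0) N2.N1=(alive,v0) N2.N2=(alive,v0) N2.N3=(alive,v0)
Op 3: gossip N0<->N1 -> N0.N0=(alive,v0) N0.N1=(alive,v0) N0.N2=(alive,v0) N0.N3=(alive,v0) | N1.N0=(alive,v0) N1.N1=(alive,v0) N1.N2=(alive,v0) N1.N3=(alive,v0)
Op 4: gossip N0<->N2 -> N0.N0=(alive,v0) N0.N1=(alive,v0) N0.N2=(alive,v0) N0.N3=(alive,v0) | N2.N0=(alive,v0) N2.N1=(alive,v0) N2.N2=(alive,v0) N2.N3=(alive,v0)
Op 5: N2 marks N0=alive -> (alive,v1)
Op 6: N3 marks N1=alive -> (alive,v1)
Op 7: gossip N2<->N1 -> N2.N0=(alive,v1) N2.N1=(alive,v0) N2.N2=(alive,v0) N2.N3=(alive,v0) | N1.N0=(alive,v1) N1.N1=(alive,v0) N1.N2=(alive,v0) N1.N3=(alive,v0)
Op 8: N3 marks N1=suspect -> (suspect,v2)
Op 9: gossip N3<->N1 -> N3.N0=(alive,v1) N3.N1=(suspect,v2) N3.N2=(alive,v0) N3.N3=(alive,v0) | N1.N0=(alive,v1) N1.N1=(suspect,v2) N1.N2=(alive,v0) N1.N3=(alive,v0)
Op 10: gossip N1<->N0 -> N1.N0=(alive,v1) N1.N1=(suspect,v2) N1.N2=(alive,v0) N1.N3=(alive,v0) | N0.N0=(alive,v1) N0.N1=(suspect,v2) N0.N2=(alive,v0) N0.N3=(alive,v0)
Op 11: N3 marks N1=dead -> (dead,v3)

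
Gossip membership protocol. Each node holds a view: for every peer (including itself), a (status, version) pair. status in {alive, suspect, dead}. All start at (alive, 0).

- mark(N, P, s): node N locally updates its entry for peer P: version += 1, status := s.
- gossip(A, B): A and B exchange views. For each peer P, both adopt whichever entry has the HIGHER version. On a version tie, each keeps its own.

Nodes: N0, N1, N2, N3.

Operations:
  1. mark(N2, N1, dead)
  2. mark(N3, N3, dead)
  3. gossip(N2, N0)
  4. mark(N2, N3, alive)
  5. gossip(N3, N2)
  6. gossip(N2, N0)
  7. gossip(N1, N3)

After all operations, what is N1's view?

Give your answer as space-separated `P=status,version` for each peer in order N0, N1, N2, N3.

Answer: N0=alive,0 N1=dead,1 N2=alive,0 N3=dead,1

Derivation:
Op 1: N2 marks N1=dead -> (dead,v1)
Op 2: N3 marks N3=dead -> (dead,v1)
Op 3: gossip N2<->N0 -> N2.N0=(alive,v0) N2.N1=(dead,v1) N2.N2=(alive,v0) N2.N3=(alive,v0) | N0.N0=(alive,v0) N0.N1=(dead,v1) N0.N2=(alive,v0) N0.N3=(alive,v0)
Op 4: N2 marks N3=alive -> (alive,v1)
Op 5: gossip N3<->N2 -> N3.N0=(alive,v0) N3.N1=(dead,v1) N3.N2=(alive,v0) N3.N3=(dead,v1) | N2.N0=(alive,v0) N2.N1=(dead,v1) N2.N2=(alive,v0) N2.N3=(alive,v1)
Op 6: gossip N2<->N0 -> N2.N0=(alive,v0) N2.N1=(dead,v1) N2.N2=(alive,v0) N2.N3=(alive,v1) | N0.N0=(alive,v0) N0.N1=(dead,v1) N0.N2=(alive,v0) N0.N3=(alive,v1)
Op 7: gossip N1<->N3 -> N1.N0=(alive,v0) N1.N1=(dead,v1) N1.N2=(alive,v0) N1.N3=(dead,v1) | N3.N0=(alive,v0) N3.N1=(dead,v1) N3.N2=(alive,v0) N3.N3=(dead,v1)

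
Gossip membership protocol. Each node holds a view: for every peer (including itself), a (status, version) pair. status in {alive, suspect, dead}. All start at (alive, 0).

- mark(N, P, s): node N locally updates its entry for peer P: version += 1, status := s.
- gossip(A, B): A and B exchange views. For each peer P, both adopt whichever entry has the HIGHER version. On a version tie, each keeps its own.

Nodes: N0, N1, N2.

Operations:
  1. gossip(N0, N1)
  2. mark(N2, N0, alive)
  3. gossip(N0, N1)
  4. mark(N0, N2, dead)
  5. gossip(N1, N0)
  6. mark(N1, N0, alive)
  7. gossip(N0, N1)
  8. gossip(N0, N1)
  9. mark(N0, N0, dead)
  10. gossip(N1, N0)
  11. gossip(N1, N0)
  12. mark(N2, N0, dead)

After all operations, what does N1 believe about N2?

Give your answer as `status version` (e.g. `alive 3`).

Op 1: gossip N0<->N1 -> N0.N0=(alive,v0) N0.N1=(alive,v0) N0.N2=(alive,v0) | N1.N0=(alive,v0) N1.N1=(alive,v0) N1.N2=(alive,v0)
Op 2: N2 marks N0=alive -> (alive,v1)
Op 3: gossip N0<->N1 -> N0.N0=(alive,v0) N0.N1=(alive,v0) N0.N2=(alive,v0) | N1.N0=(alive,v0) N1.N1=(alive,v0) N1.N2=(alive,v0)
Op 4: N0 marks N2=dead -> (dead,v1)
Op 5: gossip N1<->N0 -> N1.N0=(alive,v0) N1.N1=(alive,v0) N1.N2=(dead,v1) | N0.N0=(alive,v0) N0.N1=(alive,v0) N0.N2=(dead,v1)
Op 6: N1 marks N0=alive -> (alive,v1)
Op 7: gossip N0<->N1 -> N0.N0=(alive,v1) N0.N1=(alive,v0) N0.N2=(dead,v1) | N1.N0=(alive,v1) N1.N1=(alive,v0) N1.N2=(dead,v1)
Op 8: gossip N0<->N1 -> N0.N0=(alive,v1) N0.N1=(alive,v0) N0.N2=(dead,v1) | N1.N0=(alive,v1) N1.N1=(alive,v0) N1.N2=(dead,v1)
Op 9: N0 marks N0=dead -> (dead,v2)
Op 10: gossip N1<->N0 -> N1.N0=(dead,v2) N1.N1=(alive,v0) N1.N2=(dead,v1) | N0.N0=(dead,v2) N0.N1=(alive,v0) N0.N2=(dead,v1)
Op 11: gossip N1<->N0 -> N1.N0=(dead,v2) N1.N1=(alive,v0) N1.N2=(dead,v1) | N0.N0=(dead,v2) N0.N1=(alive,v0) N0.N2=(dead,v1)
Op 12: N2 marks N0=dead -> (dead,v2)

Answer: dead 1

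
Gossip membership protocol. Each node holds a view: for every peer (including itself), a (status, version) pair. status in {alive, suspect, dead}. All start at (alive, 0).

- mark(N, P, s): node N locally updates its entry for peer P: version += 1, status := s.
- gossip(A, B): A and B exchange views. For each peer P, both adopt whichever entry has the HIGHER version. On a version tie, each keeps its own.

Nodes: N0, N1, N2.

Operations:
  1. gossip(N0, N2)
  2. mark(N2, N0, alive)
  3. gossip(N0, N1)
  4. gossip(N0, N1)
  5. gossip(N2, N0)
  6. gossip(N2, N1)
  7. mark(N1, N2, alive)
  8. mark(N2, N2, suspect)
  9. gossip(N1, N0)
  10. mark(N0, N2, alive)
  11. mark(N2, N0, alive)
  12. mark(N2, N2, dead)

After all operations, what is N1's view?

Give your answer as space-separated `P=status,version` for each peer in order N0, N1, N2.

Op 1: gossip N0<->N2 -> N0.N0=(alive,v0) N0.N1=(alive,v0) N0.N2=(alive,v0) | N2.N0=(alive,v0) N2.N1=(alive,v0) N2.N2=(alive,v0)
Op 2: N2 marks N0=alive -> (alive,v1)
Op 3: gossip N0<->N1 -> N0.N0=(alive,v0) N0.N1=(alive,v0) N0.N2=(alive,v0) | N1.N0=(alive,v0) N1.N1=(alive,v0) N1.N2=(alive,v0)
Op 4: gossip N0<->N1 -> N0.N0=(alive,v0) N0.N1=(alive,v0) N0.N2=(alive,v0) | N1.N0=(alive,v0) N1.N1=(alive,v0) N1.N2=(alive,v0)
Op 5: gossip N2<->N0 -> N2.N0=(alive,v1) N2.N1=(alive,v0) N2.N2=(alive,v0) | N0.N0=(alive,v1) N0.N1=(alive,v0) N0.N2=(alive,v0)
Op 6: gossip N2<->N1 -> N2.N0=(alive,v1) N2.N1=(alive,v0) N2.N2=(alive,v0) | N1.N0=(alive,v1) N1.N1=(alive,v0) N1.N2=(alive,v0)
Op 7: N1 marks N2=alive -> (alive,v1)
Op 8: N2 marks N2=suspect -> (suspect,v1)
Op 9: gossip N1<->N0 -> N1.N0=(alive,v1) N1.N1=(alive,v0) N1.N2=(alive,v1) | N0.N0=(alive,v1) N0.N1=(alive,v0) N0.N2=(alive,v1)
Op 10: N0 marks N2=alive -> (alive,v2)
Op 11: N2 marks N0=alive -> (alive,v2)
Op 12: N2 marks N2=dead -> (dead,v2)

Answer: N0=alive,1 N1=alive,0 N2=alive,1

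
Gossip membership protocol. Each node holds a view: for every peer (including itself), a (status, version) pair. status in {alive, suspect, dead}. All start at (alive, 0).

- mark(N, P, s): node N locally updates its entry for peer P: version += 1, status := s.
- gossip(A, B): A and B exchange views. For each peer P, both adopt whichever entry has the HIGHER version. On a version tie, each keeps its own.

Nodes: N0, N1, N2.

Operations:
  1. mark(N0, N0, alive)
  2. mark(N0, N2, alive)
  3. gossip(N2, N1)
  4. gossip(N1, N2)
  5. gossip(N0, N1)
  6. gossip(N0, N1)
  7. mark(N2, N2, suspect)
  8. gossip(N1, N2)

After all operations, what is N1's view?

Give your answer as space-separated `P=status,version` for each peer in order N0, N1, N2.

Op 1: N0 marks N0=alive -> (alive,v1)
Op 2: N0 marks N2=alive -> (alive,v1)
Op 3: gossip N2<->N1 -> N2.N0=(alive,v0) N2.N1=(alive,v0) N2.N2=(alive,v0) | N1.N0=(alive,v0) N1.N1=(alive,v0) N1.N2=(alive,v0)
Op 4: gossip N1<->N2 -> N1.N0=(alive,v0) N1.N1=(alive,v0) N1.N2=(alive,v0) | N2.N0=(alive,v0) N2.N1=(alive,v0) N2.N2=(alive,v0)
Op 5: gossip N0<->N1 -> N0.N0=(alive,v1) N0.N1=(alive,v0) N0.N2=(alive,v1) | N1.N0=(alive,v1) N1.N1=(alive,v0) N1.N2=(alive,v1)
Op 6: gossip N0<->N1 -> N0.N0=(alive,v1) N0.N1=(alive,v0) N0.N2=(alive,v1) | N1.N0=(alive,v1) N1.N1=(alive,v0) N1.N2=(alive,v1)
Op 7: N2 marks N2=suspect -> (suspect,v1)
Op 8: gossip N1<->N2 -> N1.N0=(alive,v1) N1.N1=(alive,v0) N1.N2=(alive,v1) | N2.N0=(alive,v1) N2.N1=(alive,v0) N2.N2=(suspect,v1)

Answer: N0=alive,1 N1=alive,0 N2=alive,1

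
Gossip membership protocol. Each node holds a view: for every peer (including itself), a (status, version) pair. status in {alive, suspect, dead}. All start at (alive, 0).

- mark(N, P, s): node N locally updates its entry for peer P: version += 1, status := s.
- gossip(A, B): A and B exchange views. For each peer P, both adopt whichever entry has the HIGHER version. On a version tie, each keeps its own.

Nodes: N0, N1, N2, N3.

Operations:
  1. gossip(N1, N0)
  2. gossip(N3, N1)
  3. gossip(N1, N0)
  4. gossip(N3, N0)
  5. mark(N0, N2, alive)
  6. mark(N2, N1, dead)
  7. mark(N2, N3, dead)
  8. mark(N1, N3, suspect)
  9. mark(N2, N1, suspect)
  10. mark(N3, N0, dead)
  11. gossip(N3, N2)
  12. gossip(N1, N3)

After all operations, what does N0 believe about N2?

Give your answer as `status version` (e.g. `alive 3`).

Answer: alive 1

Derivation:
Op 1: gossip N1<->N0 -> N1.N0=(alive,v0) N1.N1=(alive,v0) N1.N2=(alive,v0) N1.N3=(alive,v0) | N0.N0=(alive,v0) N0.N1=(alive,v0) N0.N2=(alive,v0) N0.N3=(alive,v0)
Op 2: gossip N3<->N1 -> N3.N0=(alive,v0) N3.N1=(alive,v0) N3.N2=(alive,v0) N3.N3=(alive,v0) | N1.N0=(alive,v0) N1.N1=(alive,v0) N1.N2=(alive,v0) N1.N3=(alive,v0)
Op 3: gossip N1<->N0 -> N1.N0=(alive,v0) N1.N1=(alive,v0) N1.N2=(alive,v0) N1.N3=(alive,v0) | N0.N0=(alive,v0) N0.N1=(alive,v0) N0.N2=(alive,v0) N0.N3=(alive,v0)
Op 4: gossip N3<->N0 -> N3.N0=(alive,v0) N3.N1=(alive,v0) N3.N2=(alive,v0) N3.N3=(alive,v0) | N0.N0=(alive,v0) N0.N1=(alive,v0) N0.N2=(alive,v0) N0.N3=(alive,v0)
Op 5: N0 marks N2=alive -> (alive,v1)
Op 6: N2 marks N1=dead -> (dead,v1)
Op 7: N2 marks N3=dead -> (dead,v1)
Op 8: N1 marks N3=suspect -> (suspect,v1)
Op 9: N2 marks N1=suspect -> (suspect,v2)
Op 10: N3 marks N0=dead -> (dead,v1)
Op 11: gossip N3<->N2 -> N3.N0=(dead,v1) N3.N1=(suspect,v2) N3.N2=(alive,v0) N3.N3=(dead,v1) | N2.N0=(dead,v1) N2.N1=(suspect,v2) N2.N2=(alive,v0) N2.N3=(dead,v1)
Op 12: gossip N1<->N3 -> N1.N0=(dead,v1) N1.N1=(suspect,v2) N1.N2=(alive,v0) N1.N3=(suspect,v1) | N3.N0=(dead,v1) N3.N1=(suspect,v2) N3.N2=(alive,v0) N3.N3=(dead,v1)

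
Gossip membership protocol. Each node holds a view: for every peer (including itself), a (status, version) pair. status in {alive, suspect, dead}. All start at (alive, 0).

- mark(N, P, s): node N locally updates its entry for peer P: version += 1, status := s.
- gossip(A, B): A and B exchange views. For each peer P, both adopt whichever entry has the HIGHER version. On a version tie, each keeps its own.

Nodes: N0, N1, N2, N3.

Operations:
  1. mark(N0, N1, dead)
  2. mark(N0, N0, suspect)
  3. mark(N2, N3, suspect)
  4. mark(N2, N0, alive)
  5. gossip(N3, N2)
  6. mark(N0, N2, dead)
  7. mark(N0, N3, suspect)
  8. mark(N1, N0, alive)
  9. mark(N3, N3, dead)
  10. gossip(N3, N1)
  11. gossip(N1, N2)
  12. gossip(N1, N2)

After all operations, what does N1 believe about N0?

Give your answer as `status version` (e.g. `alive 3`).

Answer: alive 1

Derivation:
Op 1: N0 marks N1=dead -> (dead,v1)
Op 2: N0 marks N0=suspect -> (suspect,v1)
Op 3: N2 marks N3=suspect -> (suspect,v1)
Op 4: N2 marks N0=alive -> (alive,v1)
Op 5: gossip N3<->N2 -> N3.N0=(alive,v1) N3.N1=(alive,v0) N3.N2=(alive,v0) N3.N3=(suspect,v1) | N2.N0=(alive,v1) N2.N1=(alive,v0) N2.N2=(alive,v0) N2.N3=(suspect,v1)
Op 6: N0 marks N2=dead -> (dead,v1)
Op 7: N0 marks N3=suspect -> (suspect,v1)
Op 8: N1 marks N0=alive -> (alive,v1)
Op 9: N3 marks N3=dead -> (dead,v2)
Op 10: gossip N3<->N1 -> N3.N0=(alive,v1) N3.N1=(alive,v0) N3.N2=(alive,v0) N3.N3=(dead,v2) | N1.N0=(alive,v1) N1.N1=(alive,v0) N1.N2=(alive,v0) N1.N3=(dead,v2)
Op 11: gossip N1<->N2 -> N1.N0=(alive,v1) N1.N1=(alive,v0) N1.N2=(alive,v0) N1.N3=(dead,v2) | N2.N0=(alive,v1) N2.N1=(alive,v0) N2.N2=(alive,v0) N2.N3=(dead,v2)
Op 12: gossip N1<->N2 -> N1.N0=(alive,v1) N1.N1=(alive,v0) N1.N2=(alive,v0) N1.N3=(dead,v2) | N2.N0=(alive,v1) N2.N1=(alive,v0) N2.N2=(alive,v0) N2.N3=(dead,v2)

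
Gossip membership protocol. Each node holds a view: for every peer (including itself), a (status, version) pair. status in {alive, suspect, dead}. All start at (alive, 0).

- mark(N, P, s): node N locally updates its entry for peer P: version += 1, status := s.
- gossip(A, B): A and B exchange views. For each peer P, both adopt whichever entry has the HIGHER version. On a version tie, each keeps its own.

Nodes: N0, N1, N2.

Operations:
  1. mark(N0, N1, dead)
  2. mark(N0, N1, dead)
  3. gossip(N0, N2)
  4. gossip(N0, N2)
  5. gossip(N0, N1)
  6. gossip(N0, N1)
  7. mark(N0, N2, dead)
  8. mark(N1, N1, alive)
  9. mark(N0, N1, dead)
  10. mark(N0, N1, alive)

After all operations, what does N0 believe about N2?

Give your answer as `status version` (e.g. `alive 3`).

Answer: dead 1

Derivation:
Op 1: N0 marks N1=dead -> (dead,v1)
Op 2: N0 marks N1=dead -> (dead,v2)
Op 3: gossip N0<->N2 -> N0.N0=(alive,v0) N0.N1=(dead,v2) N0.N2=(alive,v0) | N2.N0=(alive,v0) N2.N1=(dead,v2) N2.N2=(alive,v0)
Op 4: gossip N0<->N2 -> N0.N0=(alive,v0) N0.N1=(dead,v2) N0.N2=(alive,v0) | N2.N0=(alive,v0) N2.N1=(dead,v2) N2.N2=(alive,v0)
Op 5: gossip N0<->N1 -> N0.N0=(alive,v0) N0.N1=(dead,v2) N0.N2=(alive,v0) | N1.N0=(alive,v0) N1.N1=(dead,v2) N1.N2=(alive,v0)
Op 6: gossip N0<->N1 -> N0.N0=(alive,v0) N0.N1=(dead,v2) N0.N2=(alive,v0) | N1.N0=(alive,v0) N1.N1=(dead,v2) N1.N2=(alive,v0)
Op 7: N0 marks N2=dead -> (dead,v1)
Op 8: N1 marks N1=alive -> (alive,v3)
Op 9: N0 marks N1=dead -> (dead,v3)
Op 10: N0 marks N1=alive -> (alive,v4)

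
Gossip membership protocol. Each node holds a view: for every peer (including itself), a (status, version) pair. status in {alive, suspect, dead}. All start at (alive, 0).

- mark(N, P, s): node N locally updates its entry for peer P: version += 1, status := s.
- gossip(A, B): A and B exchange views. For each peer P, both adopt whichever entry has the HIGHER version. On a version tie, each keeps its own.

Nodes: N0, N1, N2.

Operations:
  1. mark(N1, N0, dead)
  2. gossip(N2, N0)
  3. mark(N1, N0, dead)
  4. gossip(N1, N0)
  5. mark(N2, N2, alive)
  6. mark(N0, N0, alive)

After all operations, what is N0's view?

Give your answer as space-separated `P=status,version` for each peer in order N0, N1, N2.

Answer: N0=alive,3 N1=alive,0 N2=alive,0

Derivation:
Op 1: N1 marks N0=dead -> (dead,v1)
Op 2: gossip N2<->N0 -> N2.N0=(alive,v0) N2.N1=(alive,v0) N2.N2=(alive,v0) | N0.N0=(alive,v0) N0.N1=(alive,v0) N0.N2=(alive,v0)
Op 3: N1 marks N0=dead -> (dead,v2)
Op 4: gossip N1<->N0 -> N1.N0=(dead,v2) N1.N1=(alive,v0) N1.N2=(alive,v0) | N0.N0=(dead,v2) N0.N1=(alive,v0) N0.N2=(alive,v0)
Op 5: N2 marks N2=alive -> (alive,v1)
Op 6: N0 marks N0=alive -> (alive,v3)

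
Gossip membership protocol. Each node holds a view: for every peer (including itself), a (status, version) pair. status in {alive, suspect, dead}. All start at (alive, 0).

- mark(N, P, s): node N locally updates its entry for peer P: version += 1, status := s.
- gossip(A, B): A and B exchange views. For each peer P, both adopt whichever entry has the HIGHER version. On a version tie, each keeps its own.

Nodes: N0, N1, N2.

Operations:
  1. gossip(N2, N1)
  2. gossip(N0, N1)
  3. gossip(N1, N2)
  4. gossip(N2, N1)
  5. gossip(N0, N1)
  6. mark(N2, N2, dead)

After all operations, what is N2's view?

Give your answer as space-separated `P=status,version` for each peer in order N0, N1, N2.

Op 1: gossip N2<->N1 -> N2.N0=(alive,v0) N2.N1=(alive,v0) N2.N2=(alive,v0) | N1.N0=(alive,v0) N1.N1=(alive,v0) N1.N2=(alive,v0)
Op 2: gossip N0<->N1 -> N0.N0=(alive,v0) N0.N1=(alive,v0) N0.N2=(alive,v0) | N1.N0=(alive,v0) N1.N1=(alive,v0) N1.N2=(alive,v0)
Op 3: gossip N1<->N2 -> N1.N0=(alive,v0) N1.N1=(alive,v0) N1.N2=(alive,v0) | N2.N0=(alive,v0) N2.N1=(alive,v0) N2.N2=(alive,v0)
Op 4: gossip N2<->N1 -> N2.N0=(alive,v0) N2.N1=(alive,v0) N2.N2=(alive,v0) | N1.N0=(alive,v0) N1.N1=(alive,v0) N1.N2=(alive,v0)
Op 5: gossip N0<->N1 -> N0.N0=(alive,v0) N0.N1=(alive,v0) N0.N2=(alive,v0) | N1.N0=(alive,v0) N1.N1=(alive,v0) N1.N2=(alive,v0)
Op 6: N2 marks N2=dead -> (dead,v1)

Answer: N0=alive,0 N1=alive,0 N2=dead,1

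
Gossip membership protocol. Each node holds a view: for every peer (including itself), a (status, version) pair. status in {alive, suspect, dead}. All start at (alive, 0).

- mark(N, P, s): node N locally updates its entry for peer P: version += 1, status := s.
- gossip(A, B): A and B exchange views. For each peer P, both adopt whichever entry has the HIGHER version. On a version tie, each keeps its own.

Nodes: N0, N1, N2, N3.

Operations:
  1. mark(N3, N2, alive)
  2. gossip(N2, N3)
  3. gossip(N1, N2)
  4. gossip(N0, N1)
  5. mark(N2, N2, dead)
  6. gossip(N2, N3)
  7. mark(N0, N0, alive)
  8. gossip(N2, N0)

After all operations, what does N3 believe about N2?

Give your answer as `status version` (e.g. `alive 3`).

Answer: dead 2

Derivation:
Op 1: N3 marks N2=alive -> (alive,v1)
Op 2: gossip N2<->N3 -> N2.N0=(alive,v0) N2.N1=(alive,v0) N2.N2=(alive,v1) N2.N3=(alive,v0) | N3.N0=(alive,v0) N3.N1=(alive,v0) N3.N2=(alive,v1) N3.N3=(alive,v0)
Op 3: gossip N1<->N2 -> N1.N0=(alive,v0) N1.N1=(alive,v0) N1.N2=(alive,v1) N1.N3=(alive,v0) | N2.N0=(alive,v0) N2.N1=(alive,v0) N2.N2=(alive,v1) N2.N3=(alive,v0)
Op 4: gossip N0<->N1 -> N0.N0=(alive,v0) N0.N1=(alive,v0) N0.N2=(alive,v1) N0.N3=(alive,v0) | N1.N0=(alive,v0) N1.N1=(alive,v0) N1.N2=(alive,v1) N1.N3=(alive,v0)
Op 5: N2 marks N2=dead -> (dead,v2)
Op 6: gossip N2<->N3 -> N2.N0=(alive,v0) N2.N1=(alive,v0) N2.N2=(dead,v2) N2.N3=(alive,v0) | N3.N0=(alive,v0) N3.N1=(alive,v0) N3.N2=(dead,v2) N3.N3=(alive,v0)
Op 7: N0 marks N0=alive -> (alive,v1)
Op 8: gossip N2<->N0 -> N2.N0=(alive,v1) N2.N1=(alive,v0) N2.N2=(dead,v2) N2.N3=(alive,v0) | N0.N0=(alive,v1) N0.N1=(alive,v0) N0.N2=(dead,v2) N0.N3=(alive,v0)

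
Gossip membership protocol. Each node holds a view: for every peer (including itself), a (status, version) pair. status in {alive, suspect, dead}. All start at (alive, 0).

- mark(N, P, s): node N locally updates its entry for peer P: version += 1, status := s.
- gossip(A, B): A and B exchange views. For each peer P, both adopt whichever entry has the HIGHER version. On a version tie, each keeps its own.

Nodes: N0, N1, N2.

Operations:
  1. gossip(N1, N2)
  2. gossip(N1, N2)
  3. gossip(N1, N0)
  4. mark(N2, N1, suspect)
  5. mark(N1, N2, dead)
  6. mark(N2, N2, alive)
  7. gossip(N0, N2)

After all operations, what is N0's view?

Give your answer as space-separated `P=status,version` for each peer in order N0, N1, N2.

Op 1: gossip N1<->N2 -> N1.N0=(alive,v0) N1.N1=(alive,v0) N1.N2=(alive,v0) | N2.N0=(alive,v0) N2.N1=(alive,v0) N2.N2=(alive,v0)
Op 2: gossip N1<->N2 -> N1.N0=(alive,v0) N1.N1=(alive,v0) N1.N2=(alive,v0) | N2.N0=(alive,v0) N2.N1=(alive,v0) N2.N2=(alive,v0)
Op 3: gossip N1<->N0 -> N1.N0=(alive,v0) N1.N1=(alive,v0) N1.N2=(alive,v0) | N0.N0=(alive,v0) N0.N1=(alive,v0) N0.N2=(alive,v0)
Op 4: N2 marks N1=suspect -> (suspect,v1)
Op 5: N1 marks N2=dead -> (dead,v1)
Op 6: N2 marks N2=alive -> (alive,v1)
Op 7: gossip N0<->N2 -> N0.N0=(alive,v0) N0.N1=(suspect,v1) N0.N2=(alive,v1) | N2.N0=(alive,v0) N2.N1=(suspect,v1) N2.N2=(alive,v1)

Answer: N0=alive,0 N1=suspect,1 N2=alive,1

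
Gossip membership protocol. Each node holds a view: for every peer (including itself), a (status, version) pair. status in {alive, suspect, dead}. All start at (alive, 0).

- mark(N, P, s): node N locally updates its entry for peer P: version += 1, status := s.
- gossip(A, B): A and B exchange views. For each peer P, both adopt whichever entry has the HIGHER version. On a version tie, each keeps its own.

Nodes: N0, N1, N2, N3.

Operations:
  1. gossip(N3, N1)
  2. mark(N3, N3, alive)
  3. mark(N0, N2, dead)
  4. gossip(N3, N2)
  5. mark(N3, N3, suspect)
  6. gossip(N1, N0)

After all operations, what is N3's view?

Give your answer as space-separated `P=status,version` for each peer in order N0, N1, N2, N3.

Op 1: gossip N3<->N1 -> N3.N0=(alive,v0) N3.N1=(alive,v0) N3.N2=(alive,v0) N3.N3=(alive,v0) | N1.N0=(alive,v0) N1.N1=(alive,v0) N1.N2=(alive,v0) N1.N3=(alive,v0)
Op 2: N3 marks N3=alive -> (alive,v1)
Op 3: N0 marks N2=dead -> (dead,v1)
Op 4: gossip N3<->N2 -> N3.N0=(alive,v0) N3.N1=(alive,v0) N3.N2=(alive,v0) N3.N3=(alive,v1) | N2.N0=(alive,v0) N2.N1=(alive,v0) N2.N2=(alive,v0) N2.N3=(alive,v1)
Op 5: N3 marks N3=suspect -> (suspect,v2)
Op 6: gossip N1<->N0 -> N1.N0=(alive,v0) N1.N1=(alive,v0) N1.N2=(dead,v1) N1.N3=(alive,v0) | N0.N0=(alive,v0) N0.N1=(alive,v0) N0.N2=(dead,v1) N0.N3=(alive,v0)

Answer: N0=alive,0 N1=alive,0 N2=alive,0 N3=suspect,2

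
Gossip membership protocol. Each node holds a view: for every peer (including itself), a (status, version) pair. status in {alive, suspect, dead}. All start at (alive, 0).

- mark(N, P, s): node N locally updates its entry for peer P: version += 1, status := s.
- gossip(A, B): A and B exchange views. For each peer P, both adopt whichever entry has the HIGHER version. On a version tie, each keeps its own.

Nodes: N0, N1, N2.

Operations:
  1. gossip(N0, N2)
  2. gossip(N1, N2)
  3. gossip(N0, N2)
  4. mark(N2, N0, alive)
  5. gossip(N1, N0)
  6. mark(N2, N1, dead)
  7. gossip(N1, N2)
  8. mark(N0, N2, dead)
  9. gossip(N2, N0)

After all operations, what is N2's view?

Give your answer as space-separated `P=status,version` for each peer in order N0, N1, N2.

Op 1: gossip N0<->N2 -> N0.N0=(alive,v0) N0.N1=(alive,v0) N0.N2=(alive,v0) | N2.N0=(alive,v0) N2.N1=(alive,v0) N2.N2=(alive,v0)
Op 2: gossip N1<->N2 -> N1.N0=(alive,v0) N1.N1=(alive,v0) N1.N2=(alive,v0) | N2.N0=(alive,v0) N2.N1=(alive,v0) N2.N2=(alive,v0)
Op 3: gossip N0<->N2 -> N0.N0=(alive,v0) N0.N1=(alive,v0) N0.N2=(alive,v0) | N2.N0=(alive,v0) N2.N1=(alive,v0) N2.N2=(alive,v0)
Op 4: N2 marks N0=alive -> (alive,v1)
Op 5: gossip N1<->N0 -> N1.N0=(alive,v0) N1.N1=(alive,v0) N1.N2=(alive,v0) | N0.N0=(alive,v0) N0.N1=(alive,v0) N0.N2=(alive,v0)
Op 6: N2 marks N1=dead -> (dead,v1)
Op 7: gossip N1<->N2 -> N1.N0=(alive,v1) N1.N1=(dead,v1) N1.N2=(alive,v0) | N2.N0=(alive,v1) N2.N1=(dead,v1) N2.N2=(alive,v0)
Op 8: N0 marks N2=dead -> (dead,v1)
Op 9: gossip N2<->N0 -> N2.N0=(alive,v1) N2.N1=(dead,v1) N2.N2=(dead,v1) | N0.N0=(alive,v1) N0.N1=(dead,v1) N0.N2=(dead,v1)

Answer: N0=alive,1 N1=dead,1 N2=dead,1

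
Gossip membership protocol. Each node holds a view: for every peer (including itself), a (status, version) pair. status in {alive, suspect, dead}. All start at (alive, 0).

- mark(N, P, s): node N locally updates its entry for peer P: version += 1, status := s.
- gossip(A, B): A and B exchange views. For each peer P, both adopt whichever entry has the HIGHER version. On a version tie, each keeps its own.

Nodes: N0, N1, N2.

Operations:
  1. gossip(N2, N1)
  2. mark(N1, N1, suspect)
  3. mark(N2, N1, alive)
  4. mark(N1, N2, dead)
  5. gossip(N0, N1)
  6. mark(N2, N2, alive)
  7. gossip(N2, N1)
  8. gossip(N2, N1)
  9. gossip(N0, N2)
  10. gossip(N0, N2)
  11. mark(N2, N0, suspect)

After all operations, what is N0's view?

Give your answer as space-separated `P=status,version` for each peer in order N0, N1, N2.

Op 1: gossip N2<->N1 -> N2.N0=(alive,v0) N2.N1=(alive,v0) N2.N2=(alive,v0) | N1.N0=(alive,v0) N1.N1=(alive,v0) N1.N2=(alive,v0)
Op 2: N1 marks N1=suspect -> (suspect,v1)
Op 3: N2 marks N1=alive -> (alive,v1)
Op 4: N1 marks N2=dead -> (dead,v1)
Op 5: gossip N0<->N1 -> N0.N0=(alive,v0) N0.N1=(suspect,v1) N0.N2=(dead,v1) | N1.N0=(alive,v0) N1.N1=(suspect,v1) N1.N2=(dead,v1)
Op 6: N2 marks N2=alive -> (alive,v1)
Op 7: gossip N2<->N1 -> N2.N0=(alive,v0) N2.N1=(alive,v1) N2.N2=(alive,v1) | N1.N0=(alive,v0) N1.N1=(suspect,v1) N1.N2=(dead,v1)
Op 8: gossip N2<->N1 -> N2.N0=(alive,v0) N2.N1=(alive,v1) N2.N2=(alive,v1) | N1.N0=(alive,v0) N1.N1=(suspect,v1) N1.N2=(dead,v1)
Op 9: gossip N0<->N2 -> N0.N0=(alive,v0) N0.N1=(suspect,v1) N0.N2=(dead,v1) | N2.N0=(alive,v0) N2.N1=(alive,v1) N2.N2=(alive,v1)
Op 10: gossip N0<->N2 -> N0.N0=(alive,v0) N0.N1=(suspect,v1) N0.N2=(dead,v1) | N2.N0=(alive,v0) N2.N1=(alive,v1) N2.N2=(alive,v1)
Op 11: N2 marks N0=suspect -> (suspect,v1)

Answer: N0=alive,0 N1=suspect,1 N2=dead,1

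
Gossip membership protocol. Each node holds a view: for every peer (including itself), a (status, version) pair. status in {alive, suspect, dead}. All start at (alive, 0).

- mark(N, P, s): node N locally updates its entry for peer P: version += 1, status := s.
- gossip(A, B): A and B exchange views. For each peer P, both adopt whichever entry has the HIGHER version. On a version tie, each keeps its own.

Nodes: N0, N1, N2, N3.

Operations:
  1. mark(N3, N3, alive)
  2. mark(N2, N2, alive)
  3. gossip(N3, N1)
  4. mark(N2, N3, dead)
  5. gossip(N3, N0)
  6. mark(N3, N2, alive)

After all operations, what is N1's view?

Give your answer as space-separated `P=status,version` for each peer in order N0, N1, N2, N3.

Op 1: N3 marks N3=alive -> (alive,v1)
Op 2: N2 marks N2=alive -> (alive,v1)
Op 3: gossip N3<->N1 -> N3.N0=(alive,v0) N3.N1=(alive,v0) N3.N2=(alive,v0) N3.N3=(alive,v1) | N1.N0=(alive,v0) N1.N1=(alive,v0) N1.N2=(alive,v0) N1.N3=(alive,v1)
Op 4: N2 marks N3=dead -> (dead,v1)
Op 5: gossip N3<->N0 -> N3.N0=(alive,v0) N3.N1=(alive,v0) N3.N2=(alive,v0) N3.N3=(alive,v1) | N0.N0=(alive,v0) N0.N1=(alive,v0) N0.N2=(alive,v0) N0.N3=(alive,v1)
Op 6: N3 marks N2=alive -> (alive,v1)

Answer: N0=alive,0 N1=alive,0 N2=alive,0 N3=alive,1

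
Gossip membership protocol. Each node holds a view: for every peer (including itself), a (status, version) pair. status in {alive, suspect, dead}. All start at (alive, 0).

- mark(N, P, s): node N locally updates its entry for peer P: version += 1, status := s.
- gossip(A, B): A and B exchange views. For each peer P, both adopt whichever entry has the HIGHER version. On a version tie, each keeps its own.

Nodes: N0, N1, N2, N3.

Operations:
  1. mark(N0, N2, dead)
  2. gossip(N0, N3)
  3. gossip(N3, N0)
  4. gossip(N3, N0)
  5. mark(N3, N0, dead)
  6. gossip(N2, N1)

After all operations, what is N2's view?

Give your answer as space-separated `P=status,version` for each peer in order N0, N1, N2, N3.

Answer: N0=alive,0 N1=alive,0 N2=alive,0 N3=alive,0

Derivation:
Op 1: N0 marks N2=dead -> (dead,v1)
Op 2: gossip N0<->N3 -> N0.N0=(alive,v0) N0.N1=(alive,v0) N0.N2=(dead,v1) N0.N3=(alive,v0) | N3.N0=(alive,v0) N3.N1=(alive,v0) N3.N2=(dead,v1) N3.N3=(alive,v0)
Op 3: gossip N3<->N0 -> N3.N0=(alive,v0) N3.N1=(alive,v0) N3.N2=(dead,v1) N3.N3=(alive,v0) | N0.N0=(alive,v0) N0.N1=(alive,v0) N0.N2=(dead,v1) N0.N3=(alive,v0)
Op 4: gossip N3<->N0 -> N3.N0=(alive,v0) N3.N1=(alive,v0) N3.N2=(dead,v1) N3.N3=(alive,v0) | N0.N0=(alive,v0) N0.N1=(alive,v0) N0.N2=(dead,v1) N0.N3=(alive,v0)
Op 5: N3 marks N0=dead -> (dead,v1)
Op 6: gossip N2<->N1 -> N2.N0=(alive,v0) N2.N1=(alive,v0) N2.N2=(alive,v0) N2.N3=(alive,v0) | N1.N0=(alive,v0) N1.N1=(alive,v0) N1.N2=(alive,v0) N1.N3=(alive,v0)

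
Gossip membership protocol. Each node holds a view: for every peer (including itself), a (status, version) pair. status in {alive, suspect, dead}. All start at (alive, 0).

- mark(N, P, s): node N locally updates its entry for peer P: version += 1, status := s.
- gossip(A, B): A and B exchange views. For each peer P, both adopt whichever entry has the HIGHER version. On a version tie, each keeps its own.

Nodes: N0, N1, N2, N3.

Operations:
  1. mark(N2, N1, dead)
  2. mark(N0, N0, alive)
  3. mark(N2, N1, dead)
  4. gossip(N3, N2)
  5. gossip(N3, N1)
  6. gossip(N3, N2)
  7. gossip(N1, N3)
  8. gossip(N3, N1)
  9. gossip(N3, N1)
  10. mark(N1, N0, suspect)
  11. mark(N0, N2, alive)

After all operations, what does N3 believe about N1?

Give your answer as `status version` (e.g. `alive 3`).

Answer: dead 2

Derivation:
Op 1: N2 marks N1=dead -> (dead,v1)
Op 2: N0 marks N0=alive -> (alive,v1)
Op 3: N2 marks N1=dead -> (dead,v2)
Op 4: gossip N3<->N2 -> N3.N0=(alive,v0) N3.N1=(dead,v2) N3.N2=(alive,v0) N3.N3=(alive,v0) | N2.N0=(alive,v0) N2.N1=(dead,v2) N2.N2=(alive,v0) N2.N3=(alive,v0)
Op 5: gossip N3<->N1 -> N3.N0=(alive,v0) N3.N1=(dead,v2) N3.N2=(alive,v0) N3.N3=(alive,v0) | N1.N0=(alive,v0) N1.N1=(dead,v2) N1.N2=(alive,v0) N1.N3=(alive,v0)
Op 6: gossip N3<->N2 -> N3.N0=(alive,v0) N3.N1=(dead,v2) N3.N2=(alive,v0) N3.N3=(alive,v0) | N2.N0=(alive,v0) N2.N1=(dead,v2) N2.N2=(alive,v0) N2.N3=(alive,v0)
Op 7: gossip N1<->N3 -> N1.N0=(alive,v0) N1.N1=(dead,v2) N1.N2=(alive,v0) N1.N3=(alive,v0) | N3.N0=(alive,v0) N3.N1=(dead,v2) N3.N2=(alive,v0) N3.N3=(alive,v0)
Op 8: gossip N3<->N1 -> N3.N0=(alive,v0) N3.N1=(dead,v2) N3.N2=(alive,v0) N3.N3=(alive,v0) | N1.N0=(alive,v0) N1.N1=(dead,v2) N1.N2=(alive,v0) N1.N3=(alive,v0)
Op 9: gossip N3<->N1 -> N3.N0=(alive,v0) N3.N1=(dead,v2) N3.N2=(alive,v0) N3.N3=(alive,v0) | N1.N0=(alive,v0) N1.N1=(dead,v2) N1.N2=(alive,v0) N1.N3=(alive,v0)
Op 10: N1 marks N0=suspect -> (suspect,v1)
Op 11: N0 marks N2=alive -> (alive,v1)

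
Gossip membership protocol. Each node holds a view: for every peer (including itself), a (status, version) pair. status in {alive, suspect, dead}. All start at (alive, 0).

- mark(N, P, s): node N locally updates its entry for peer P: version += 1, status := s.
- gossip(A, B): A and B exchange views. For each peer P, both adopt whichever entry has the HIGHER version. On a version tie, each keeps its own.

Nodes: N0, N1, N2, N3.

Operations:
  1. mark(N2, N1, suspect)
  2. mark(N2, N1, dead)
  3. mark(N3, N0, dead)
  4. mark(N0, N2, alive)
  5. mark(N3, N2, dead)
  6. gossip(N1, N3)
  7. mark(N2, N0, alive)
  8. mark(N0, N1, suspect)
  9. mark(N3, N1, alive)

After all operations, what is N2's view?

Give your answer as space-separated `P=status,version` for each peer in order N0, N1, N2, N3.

Answer: N0=alive,1 N1=dead,2 N2=alive,0 N3=alive,0

Derivation:
Op 1: N2 marks N1=suspect -> (suspect,v1)
Op 2: N2 marks N1=dead -> (dead,v2)
Op 3: N3 marks N0=dead -> (dead,v1)
Op 4: N0 marks N2=alive -> (alive,v1)
Op 5: N3 marks N2=dead -> (dead,v1)
Op 6: gossip N1<->N3 -> N1.N0=(dead,v1) N1.N1=(alive,v0) N1.N2=(dead,v1) N1.N3=(alive,v0) | N3.N0=(dead,v1) N3.N1=(alive,v0) N3.N2=(dead,v1) N3.N3=(alive,v0)
Op 7: N2 marks N0=alive -> (alive,v1)
Op 8: N0 marks N1=suspect -> (suspect,v1)
Op 9: N3 marks N1=alive -> (alive,v1)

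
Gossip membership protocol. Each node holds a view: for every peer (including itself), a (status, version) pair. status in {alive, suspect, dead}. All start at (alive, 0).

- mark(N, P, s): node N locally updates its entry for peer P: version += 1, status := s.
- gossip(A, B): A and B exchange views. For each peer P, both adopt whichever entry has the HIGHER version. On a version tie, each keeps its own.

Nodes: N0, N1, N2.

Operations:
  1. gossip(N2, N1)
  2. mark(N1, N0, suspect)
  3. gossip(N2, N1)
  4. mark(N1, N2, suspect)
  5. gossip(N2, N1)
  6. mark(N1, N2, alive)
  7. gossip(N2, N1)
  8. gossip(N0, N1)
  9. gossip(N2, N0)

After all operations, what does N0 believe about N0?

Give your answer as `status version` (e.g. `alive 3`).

Op 1: gossip N2<->N1 -> N2.N0=(alive,v0) N2.N1=(alive,v0) N2.N2=(alive,v0) | N1.N0=(alive,v0) N1.N1=(alive,v0) N1.N2=(alive,v0)
Op 2: N1 marks N0=suspect -> (suspect,v1)
Op 3: gossip N2<->N1 -> N2.N0=(suspect,v1) N2.N1=(alive,v0) N2.N2=(alive,v0) | N1.N0=(suspect,v1) N1.N1=(alive,v0) N1.N2=(alive,v0)
Op 4: N1 marks N2=suspect -> (suspect,v1)
Op 5: gossip N2<->N1 -> N2.N0=(suspect,v1) N2.N1=(alive,v0) N2.N2=(suspect,v1) | N1.N0=(suspect,v1) N1.N1=(alive,v0) N1.N2=(suspect,v1)
Op 6: N1 marks N2=alive -> (alive,v2)
Op 7: gossip N2<->N1 -> N2.N0=(suspect,v1) N2.N1=(alive,v0) N2.N2=(alive,v2) | N1.N0=(suspect,v1) N1.N1=(alive,v0) N1.N2=(alive,v2)
Op 8: gossip N0<->N1 -> N0.N0=(suspect,v1) N0.N1=(alive,v0) N0.N2=(alive,v2) | N1.N0=(suspect,v1) N1.N1=(alive,v0) N1.N2=(alive,v2)
Op 9: gossip N2<->N0 -> N2.N0=(suspect,v1) N2.N1=(alive,v0) N2.N2=(alive,v2) | N0.N0=(suspect,v1) N0.N1=(alive,v0) N0.N2=(alive,v2)

Answer: suspect 1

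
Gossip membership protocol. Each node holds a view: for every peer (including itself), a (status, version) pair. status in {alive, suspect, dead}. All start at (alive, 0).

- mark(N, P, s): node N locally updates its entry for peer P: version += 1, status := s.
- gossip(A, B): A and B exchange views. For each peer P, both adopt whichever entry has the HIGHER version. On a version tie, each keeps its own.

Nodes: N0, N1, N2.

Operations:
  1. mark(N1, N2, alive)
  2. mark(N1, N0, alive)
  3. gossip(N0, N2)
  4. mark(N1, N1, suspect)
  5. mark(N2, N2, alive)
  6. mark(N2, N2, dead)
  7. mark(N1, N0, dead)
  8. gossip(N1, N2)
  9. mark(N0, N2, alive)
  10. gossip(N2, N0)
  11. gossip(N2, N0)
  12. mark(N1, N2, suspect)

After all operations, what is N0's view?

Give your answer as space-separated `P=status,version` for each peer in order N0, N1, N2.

Answer: N0=dead,2 N1=suspect,1 N2=dead,2

Derivation:
Op 1: N1 marks N2=alive -> (alive,v1)
Op 2: N1 marks N0=alive -> (alive,v1)
Op 3: gossip N0<->N2 -> N0.N0=(alive,v0) N0.N1=(alive,v0) N0.N2=(alive,v0) | N2.N0=(alive,v0) N2.N1=(alive,v0) N2.N2=(alive,v0)
Op 4: N1 marks N1=suspect -> (suspect,v1)
Op 5: N2 marks N2=alive -> (alive,v1)
Op 6: N2 marks N2=dead -> (dead,v2)
Op 7: N1 marks N0=dead -> (dead,v2)
Op 8: gossip N1<->N2 -> N1.N0=(dead,v2) N1.N1=(suspect,v1) N1.N2=(dead,v2) | N2.N0=(dead,v2) N2.N1=(suspect,v1) N2.N2=(dead,v2)
Op 9: N0 marks N2=alive -> (alive,v1)
Op 10: gossip N2<->N0 -> N2.N0=(dead,v2) N2.N1=(suspect,v1) N2.N2=(dead,v2) | N0.N0=(dead,v2) N0.N1=(suspect,v1) N0.N2=(dead,v2)
Op 11: gossip N2<->N0 -> N2.N0=(dead,v2) N2.N1=(suspect,v1) N2.N2=(dead,v2) | N0.N0=(dead,v2) N0.N1=(suspect,v1) N0.N2=(dead,v2)
Op 12: N1 marks N2=suspect -> (suspect,v3)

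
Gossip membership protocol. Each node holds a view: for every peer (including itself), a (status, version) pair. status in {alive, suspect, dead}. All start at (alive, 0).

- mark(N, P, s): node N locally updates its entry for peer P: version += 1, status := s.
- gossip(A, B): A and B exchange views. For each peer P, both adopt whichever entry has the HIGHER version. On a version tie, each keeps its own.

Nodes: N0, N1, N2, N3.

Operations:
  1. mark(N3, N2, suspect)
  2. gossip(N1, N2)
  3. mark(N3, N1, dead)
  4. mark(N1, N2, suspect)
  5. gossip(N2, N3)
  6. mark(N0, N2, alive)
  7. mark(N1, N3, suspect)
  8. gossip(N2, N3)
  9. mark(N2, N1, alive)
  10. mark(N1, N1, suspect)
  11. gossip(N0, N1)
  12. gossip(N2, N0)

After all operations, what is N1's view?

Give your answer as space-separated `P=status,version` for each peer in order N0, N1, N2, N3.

Op 1: N3 marks N2=suspect -> (suspect,v1)
Op 2: gossip N1<->N2 -> N1.N0=(alive,v0) N1.N1=(alive,v0) N1.N2=(alive,v0) N1.N3=(alive,v0) | N2.N0=(alive,v0) N2.N1=(alive,v0) N2.N2=(alive,v0) N2.N3=(alive,v0)
Op 3: N3 marks N1=dead -> (dead,v1)
Op 4: N1 marks N2=suspect -> (suspect,v1)
Op 5: gossip N2<->N3 -> N2.N0=(alive,v0) N2.N1=(dead,v1) N2.N2=(suspect,v1) N2.N3=(alive,v0) | N3.N0=(alive,v0) N3.N1=(dead,v1) N3.N2=(suspect,v1) N3.N3=(alive,v0)
Op 6: N0 marks N2=alive -> (alive,v1)
Op 7: N1 marks N3=suspect -> (suspect,v1)
Op 8: gossip N2<->N3 -> N2.N0=(alive,v0) N2.N1=(dead,v1) N2.N2=(suspect,v1) N2.N3=(alive,v0) | N3.N0=(alive,v0) N3.N1=(dead,v1) N3.N2=(suspect,v1) N3.N3=(alive,v0)
Op 9: N2 marks N1=alive -> (alive,v2)
Op 10: N1 marks N1=suspect -> (suspect,v1)
Op 11: gossip N0<->N1 -> N0.N0=(alive,v0) N0.N1=(suspect,v1) N0.N2=(alive,v1) N0.N3=(suspect,v1) | N1.N0=(alive,v0) N1.N1=(suspect,v1) N1.N2=(suspect,v1) N1.N3=(suspect,v1)
Op 12: gossip N2<->N0 -> N2.N0=(alive,v0) N2.N1=(alive,v2) N2.N2=(suspect,v1) N2.N3=(suspect,v1) | N0.N0=(alive,v0) N0.N1=(alive,v2) N0.N2=(alive,v1) N0.N3=(suspect,v1)

Answer: N0=alive,0 N1=suspect,1 N2=suspect,1 N3=suspect,1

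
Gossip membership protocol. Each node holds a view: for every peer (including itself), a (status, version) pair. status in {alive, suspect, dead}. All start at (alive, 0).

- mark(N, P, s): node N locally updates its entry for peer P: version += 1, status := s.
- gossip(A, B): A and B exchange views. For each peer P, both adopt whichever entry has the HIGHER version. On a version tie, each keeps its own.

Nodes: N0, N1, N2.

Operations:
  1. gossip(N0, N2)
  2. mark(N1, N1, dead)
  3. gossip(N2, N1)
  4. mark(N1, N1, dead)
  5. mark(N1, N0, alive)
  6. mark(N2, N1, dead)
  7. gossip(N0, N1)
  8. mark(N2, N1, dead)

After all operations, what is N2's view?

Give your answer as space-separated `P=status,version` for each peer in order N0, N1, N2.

Answer: N0=alive,0 N1=dead,3 N2=alive,0

Derivation:
Op 1: gossip N0<->N2 -> N0.N0=(alive,v0) N0.N1=(alive,v0) N0.N2=(alive,v0) | N2.N0=(alive,v0) N2.N1=(alive,v0) N2.N2=(alive,v0)
Op 2: N1 marks N1=dead -> (dead,v1)
Op 3: gossip N2<->N1 -> N2.N0=(alive,v0) N2.N1=(dead,v1) N2.N2=(alive,v0) | N1.N0=(alive,v0) N1.N1=(dead,v1) N1.N2=(alive,v0)
Op 4: N1 marks N1=dead -> (dead,v2)
Op 5: N1 marks N0=alive -> (alive,v1)
Op 6: N2 marks N1=dead -> (dead,v2)
Op 7: gossip N0<->N1 -> N0.N0=(alive,v1) N0.N1=(dead,v2) N0.N2=(alive,v0) | N1.N0=(alive,v1) N1.N1=(dead,v2) N1.N2=(alive,v0)
Op 8: N2 marks N1=dead -> (dead,v3)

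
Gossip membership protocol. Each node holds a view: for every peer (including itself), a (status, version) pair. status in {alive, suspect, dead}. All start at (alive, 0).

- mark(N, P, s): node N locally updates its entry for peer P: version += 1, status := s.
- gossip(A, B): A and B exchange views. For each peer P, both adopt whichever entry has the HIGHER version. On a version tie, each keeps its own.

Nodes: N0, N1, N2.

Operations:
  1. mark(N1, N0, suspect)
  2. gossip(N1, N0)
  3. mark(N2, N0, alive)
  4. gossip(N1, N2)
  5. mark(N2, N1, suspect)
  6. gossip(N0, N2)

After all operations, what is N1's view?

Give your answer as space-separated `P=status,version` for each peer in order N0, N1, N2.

Answer: N0=suspect,1 N1=alive,0 N2=alive,0

Derivation:
Op 1: N1 marks N0=suspect -> (suspect,v1)
Op 2: gossip N1<->N0 -> N1.N0=(suspect,v1) N1.N1=(alive,v0) N1.N2=(alive,v0) | N0.N0=(suspect,v1) N0.N1=(alive,v0) N0.N2=(alive,v0)
Op 3: N2 marks N0=alive -> (alive,v1)
Op 4: gossip N1<->N2 -> N1.N0=(suspect,v1) N1.N1=(alive,v0) N1.N2=(alive,v0) | N2.N0=(alive,v1) N2.N1=(alive,v0) N2.N2=(alive,v0)
Op 5: N2 marks N1=suspect -> (suspect,v1)
Op 6: gossip N0<->N2 -> N0.N0=(suspect,v1) N0.N1=(suspect,v1) N0.N2=(alive,v0) | N2.N0=(alive,v1) N2.N1=(suspect,v1) N2.N2=(alive,v0)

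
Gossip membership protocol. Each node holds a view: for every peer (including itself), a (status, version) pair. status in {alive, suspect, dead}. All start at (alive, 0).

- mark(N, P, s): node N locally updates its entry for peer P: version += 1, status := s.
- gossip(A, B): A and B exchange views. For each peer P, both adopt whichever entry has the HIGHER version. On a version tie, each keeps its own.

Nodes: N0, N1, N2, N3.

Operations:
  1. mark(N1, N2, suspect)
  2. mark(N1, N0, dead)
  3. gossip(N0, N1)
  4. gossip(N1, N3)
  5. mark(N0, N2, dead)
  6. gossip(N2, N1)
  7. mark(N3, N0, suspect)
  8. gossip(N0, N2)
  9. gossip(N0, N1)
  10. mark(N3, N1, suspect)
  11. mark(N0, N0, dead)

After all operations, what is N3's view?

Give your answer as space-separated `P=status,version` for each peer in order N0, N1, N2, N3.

Op 1: N1 marks N2=suspect -> (suspect,v1)
Op 2: N1 marks N0=dead -> (dead,v1)
Op 3: gossip N0<->N1 -> N0.N0=(dead,v1) N0.N1=(alive,v0) N0.N2=(suspect,v1) N0.N3=(alive,v0) | N1.N0=(dead,v1) N1.N1=(alive,v0) N1.N2=(suspect,v1) N1.N3=(alive,v0)
Op 4: gossip N1<->N3 -> N1.N0=(dead,v1) N1.N1=(alive,v0) N1.N2=(suspect,v1) N1.N3=(alive,v0) | N3.N0=(dead,v1) N3.N1=(alive,v0) N3.N2=(suspect,v1) N3.N3=(alive,v0)
Op 5: N0 marks N2=dead -> (dead,v2)
Op 6: gossip N2<->N1 -> N2.N0=(dead,v1) N2.N1=(alive,v0) N2.N2=(suspect,v1) N2.N3=(alive,v0) | N1.N0=(dead,v1) N1.N1=(alive,v0) N1.N2=(suspect,v1) N1.N3=(alive,v0)
Op 7: N3 marks N0=suspect -> (suspect,v2)
Op 8: gossip N0<->N2 -> N0.N0=(dead,v1) N0.N1=(alive,v0) N0.N2=(dead,v2) N0.N3=(alive,v0) | N2.N0=(dead,v1) N2.N1=(alive,v0) N2.N2=(dead,v2) N2.N3=(alive,v0)
Op 9: gossip N0<->N1 -> N0.N0=(dead,v1) N0.N1=(alive,v0) N0.N2=(dead,v2) N0.N3=(alive,v0) | N1.N0=(dead,v1) N1.N1=(alive,v0) N1.N2=(dead,v2) N1.N3=(alive,v0)
Op 10: N3 marks N1=suspect -> (suspect,v1)
Op 11: N0 marks N0=dead -> (dead,v2)

Answer: N0=suspect,2 N1=suspect,1 N2=suspect,1 N3=alive,0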